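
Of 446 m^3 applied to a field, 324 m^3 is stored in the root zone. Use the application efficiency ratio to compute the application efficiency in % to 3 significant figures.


Approach: apply the application efficiency ratio, Ea = (stored/applied)*100.
Ea = (324/446)*100 = 72.6 %
Therefore the application efficiency = 72.6 %.


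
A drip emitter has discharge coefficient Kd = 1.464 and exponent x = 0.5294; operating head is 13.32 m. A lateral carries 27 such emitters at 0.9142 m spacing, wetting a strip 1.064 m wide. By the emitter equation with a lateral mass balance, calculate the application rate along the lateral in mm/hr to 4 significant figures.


Approach: apply the emitter equation with a lateral mass balance, q = Kd*h^x; Q = n*q; rate = Q/(n*spacing*width).
Step 1 — single emitter flow (q = Kd*h^x):
  q = 1.464 * 13.32^0.5294 = 5.76572 L/hr
Step 2 — total lateral flow: Q = 27 * 5.76572 = 155.674 L/hr
Step 3 — wetted area: A = 27 * 0.9142 * 1.064 = 26.2631 m^2
Step 4 — application rate: Q/A = 155.674/26.2631 = 5.927 mm/hr
Therefore the application rate along the lateral = 5.927 mm/hr.


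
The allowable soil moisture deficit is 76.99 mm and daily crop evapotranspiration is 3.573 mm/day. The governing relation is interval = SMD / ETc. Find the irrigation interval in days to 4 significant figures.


interval = 76.99 / 3.573 = 21.55 days
Therefore the irrigation interval = 21.55 days.


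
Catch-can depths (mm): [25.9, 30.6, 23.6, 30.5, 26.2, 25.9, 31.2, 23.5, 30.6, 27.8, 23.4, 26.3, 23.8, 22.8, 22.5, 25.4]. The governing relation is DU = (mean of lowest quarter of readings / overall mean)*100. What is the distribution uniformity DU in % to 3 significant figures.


sorted lowest 4 of 16: [22.5, 22.8, 23.4, 23.5] -> mean = 23.050 mm
overall mean = 26.250 mm
DU = (23.050/26.250)*100 = 87.8 %
Therefore the distribution uniformity DU = 87.8 %.


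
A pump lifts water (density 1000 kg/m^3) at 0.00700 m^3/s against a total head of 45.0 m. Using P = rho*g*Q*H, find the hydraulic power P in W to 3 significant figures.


P = 1000 * 9.81 * 0.00700 * 45.0 = 3090 W
Therefore the hydraulic power P = 3090 W.


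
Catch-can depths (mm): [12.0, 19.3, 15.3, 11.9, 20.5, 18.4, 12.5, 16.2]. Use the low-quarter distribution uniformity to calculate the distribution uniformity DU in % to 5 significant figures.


Approach: apply the low-quarter distribution uniformity, DU = (mean of lowest quarter of readings / overall mean)*100.
sorted lowest 2 of 8: [11.9, 12.0] -> mean = 11.95000 mm
overall mean = 15.76250 mm
DU = (11.95000/15.76250)*100 = 75.813 %
Therefore the distribution uniformity DU = 75.813 %.


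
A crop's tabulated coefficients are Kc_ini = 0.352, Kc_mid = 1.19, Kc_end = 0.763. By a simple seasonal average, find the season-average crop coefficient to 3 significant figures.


Approach: apply a simple seasonal average, Kc_avg = (Kc_ini + Kc_mid + Kc_end)/3.
Kc_avg = (0.352 + 1.19 + 0.763)/3 = 0.768
Therefore the season-average crop coefficient = 0.768.


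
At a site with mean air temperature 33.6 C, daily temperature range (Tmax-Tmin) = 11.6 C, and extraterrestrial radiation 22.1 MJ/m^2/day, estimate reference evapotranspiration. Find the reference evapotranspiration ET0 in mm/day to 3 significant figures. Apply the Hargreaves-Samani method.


Approach: apply the Hargreaves-Samani method, ET0 = 0.0023*(Tmean+17.8)*sqrt(Tmax-Tmin)*0.408*Ra.
ET0 = 0.0023*(33.6+17.8)*sqrt(11.6)*0.408*22.1 = 3.63 mm/day
Therefore the reference evapotranspiration ET0 = 3.63 mm/day.


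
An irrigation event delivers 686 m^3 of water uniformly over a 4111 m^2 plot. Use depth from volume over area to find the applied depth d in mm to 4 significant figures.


Approach: apply depth from volume over area, d = (V/A)*1000.
d = (686 / 4111) * 1000 = 166.9 mm
Therefore the applied depth d = 166.9 mm.


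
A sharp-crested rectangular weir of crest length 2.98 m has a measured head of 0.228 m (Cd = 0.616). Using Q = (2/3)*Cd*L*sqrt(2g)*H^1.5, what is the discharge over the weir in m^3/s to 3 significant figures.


Q = (2/3)*0.616*2.98*sqrt(2*9.81)*0.228^1.5 = 0.590 m^3/s
Therefore the discharge over the weir = 0.590 m^3/s.


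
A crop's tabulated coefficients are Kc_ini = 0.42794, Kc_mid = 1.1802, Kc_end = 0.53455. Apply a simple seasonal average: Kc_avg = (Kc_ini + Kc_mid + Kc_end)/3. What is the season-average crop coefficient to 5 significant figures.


Kc_avg = (0.42794 + 1.1802 + 0.53455)/3 = 0.71423
Therefore the season-average crop coefficient = 0.71423.


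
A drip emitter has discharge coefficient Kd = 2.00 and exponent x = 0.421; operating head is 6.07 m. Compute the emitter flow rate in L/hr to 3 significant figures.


Approach: apply the emitter characteristic equation, q = Kd * h^x.
q = 2.00 * 6.07^0.421 = 4.27 L/hr
Therefore the emitter flow rate = 4.27 L/hr.


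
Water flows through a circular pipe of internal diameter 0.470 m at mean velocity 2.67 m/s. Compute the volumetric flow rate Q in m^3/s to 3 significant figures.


Approach: apply the continuity equation for pipe flow, Q = A * v with A = pi*(D/2)^2.
A = pi*(0.470/2)^2 = 0.17349 m^2
Q = 0.17349 * 2.67 = 0.463 m^3/s
Therefore the volumetric flow rate Q = 0.463 m^3/s.


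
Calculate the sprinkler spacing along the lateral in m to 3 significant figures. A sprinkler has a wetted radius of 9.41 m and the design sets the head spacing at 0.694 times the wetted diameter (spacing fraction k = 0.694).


Approach: apply the sprinkler spacing rule (spacing as a fraction of wetted diameter), S = k*(2*R).
S = 0.694 * (2 * 9.41) = 13.1 m
Therefore the sprinkler spacing along the lateral = 13.1 m.


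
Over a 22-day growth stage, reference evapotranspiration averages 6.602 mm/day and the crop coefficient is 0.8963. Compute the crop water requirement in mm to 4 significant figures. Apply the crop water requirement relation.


Approach: apply the crop water requirement relation, CWR = ET0 * Kc * days.
CWR = 6.602 * 0.8963 * 22 = 130.2 mm
Therefore the crop water requirement = 130.2 mm.


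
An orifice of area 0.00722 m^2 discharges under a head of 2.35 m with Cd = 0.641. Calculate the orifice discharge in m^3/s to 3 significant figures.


Approach: apply the orifice equation, Q = Cd*A*sqrt(2*g*h).
Q = 0.641 * 0.00722 * sqrt(2*9.81*2.35) = 0.0314 m^3/s
Therefore the orifice discharge = 0.0314 m^3/s.


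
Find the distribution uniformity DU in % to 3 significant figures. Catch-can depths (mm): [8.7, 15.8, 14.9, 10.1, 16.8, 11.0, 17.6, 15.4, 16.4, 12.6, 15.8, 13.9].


Approach: apply the low-quarter distribution uniformity, DU = (mean of lowest quarter of readings / overall mean)*100.
sorted lowest 3 of 12: [8.7, 10.1, 11.0] -> mean = 9.9333 mm
overall mean = 14.083 mm
DU = (9.9333/14.083)*100 = 70.5 %
Therefore the distribution uniformity DU = 70.5 %.


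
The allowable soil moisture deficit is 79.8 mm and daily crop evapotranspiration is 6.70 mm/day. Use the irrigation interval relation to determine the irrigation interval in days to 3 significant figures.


Approach: apply the irrigation interval relation, interval = SMD / ETc.
interval = 79.8 / 6.70 = 11.9 days
Therefore the irrigation interval = 11.9 days.


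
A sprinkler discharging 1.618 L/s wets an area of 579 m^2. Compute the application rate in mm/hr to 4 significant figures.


Approach: apply the application rate relation, rate = (Q/A)*3600.
rate = (1.618 / 579) * 3600 = 10.06 mm/hr
Therefore the application rate = 10.06 mm/hr.


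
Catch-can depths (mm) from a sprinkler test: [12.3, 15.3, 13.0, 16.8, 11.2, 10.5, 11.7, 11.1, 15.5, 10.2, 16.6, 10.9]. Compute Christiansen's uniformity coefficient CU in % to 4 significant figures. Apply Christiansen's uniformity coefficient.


Approach: apply Christiansen's uniformity coefficient, CU = (1 - mean_abs_deviation/mean)*100.
mean = 12.9250 mm
mean |d_i - mean| = 2.09583 mm
CU = (1 - 2.09583/12.9250)*100 = 83.78 %
Therefore Christiansen's uniformity coefficient CU = 83.78 %.


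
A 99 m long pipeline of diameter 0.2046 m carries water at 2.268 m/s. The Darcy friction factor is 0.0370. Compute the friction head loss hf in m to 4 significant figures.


Approach: apply the Darcy-Weisbach equation, hf = f*(L/D)*(v^2/(2g)).
hf = 0.0370 * (99/0.2046) * (2.268^2 / (2*9.81))
hf = 4.694 m
Therefore the friction head loss hf = 4.694 m.


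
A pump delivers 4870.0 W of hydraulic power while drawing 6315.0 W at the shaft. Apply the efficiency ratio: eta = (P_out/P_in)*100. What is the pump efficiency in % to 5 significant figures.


eta = (4870.0 / 6315.0) * 100 = 77.118 %
Therefore the pump efficiency = 77.118 %.


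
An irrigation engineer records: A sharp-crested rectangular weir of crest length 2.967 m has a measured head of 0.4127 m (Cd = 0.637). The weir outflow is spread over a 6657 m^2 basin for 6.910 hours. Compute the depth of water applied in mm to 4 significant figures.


Approach: apply the rectangular weir equation with a volume-to-depth conversion, Q = (2/3)*Cd*L*sqrt(2g)*H^1.5; d = Q*t/A * 1000.
Step 1 — weir discharge:
  Q = (2/3)*0.637*2.967*sqrt(2*9.81)*0.4127^1.5 = 1.47968 m^3/s
Step 2 — volume: V = 1.47968 * 6.910*3600 = 36808.4 m^3
Step 3 — depth: d = V/A * 1000 = 36808.4/6657 * 1000 = 5529 mm
Therefore the depth of water applied = 5529 mm.


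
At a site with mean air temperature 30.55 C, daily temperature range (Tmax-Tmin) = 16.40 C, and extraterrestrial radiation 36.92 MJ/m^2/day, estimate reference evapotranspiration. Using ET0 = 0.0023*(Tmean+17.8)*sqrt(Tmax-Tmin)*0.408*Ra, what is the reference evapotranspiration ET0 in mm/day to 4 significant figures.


ET0 = 0.0023*(30.55+17.8)*sqrt(16.40)*0.408*36.92 = 6.784 mm/day
Therefore the reference evapotranspiration ET0 = 6.784 mm/day.


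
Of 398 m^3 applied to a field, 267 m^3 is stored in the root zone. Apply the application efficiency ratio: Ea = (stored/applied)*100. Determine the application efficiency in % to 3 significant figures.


Ea = (267/398)*100 = 67.1 %
Therefore the application efficiency = 67.1 %.


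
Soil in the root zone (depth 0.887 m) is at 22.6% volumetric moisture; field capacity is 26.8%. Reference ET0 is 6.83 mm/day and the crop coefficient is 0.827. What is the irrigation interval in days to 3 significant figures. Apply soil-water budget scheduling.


Approach: apply soil-water budget scheduling, SMD = (FC-theta)/100*depth*1000; ETc = ET0*Kc; interval = SMD/ETc.
Step 1 — soil moisture deficit:
  SMD = (26.8 - 22.6)/100 * 0.887 * 1000 = 37.254 mm
Step 2 — daily crop ET (ETc = ET0*Kc):
  ETc = 6.83 * 0.827 = 5.6484 mm/day
Step 3 — irrigation interval (SMD/ETc):
  interval = 37.254 / 5.6484 = 6.60 days
Therefore the irrigation interval = 6.60 days.


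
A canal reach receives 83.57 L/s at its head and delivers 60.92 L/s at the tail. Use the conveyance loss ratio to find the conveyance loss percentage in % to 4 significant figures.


Approach: apply the conveyance loss ratio, loss% = ((Q_head - Q_tail)/Q_head)*100.
loss = ((83.57 - 60.92)/83.57)*100 = 27.10 %
Therefore the conveyance loss percentage = 27.10 %.


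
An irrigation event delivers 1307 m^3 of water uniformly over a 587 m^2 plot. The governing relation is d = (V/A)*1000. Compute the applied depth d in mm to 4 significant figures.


d = (1307 / 587) * 1000 = 2227 mm
Therefore the applied depth d = 2227 mm.


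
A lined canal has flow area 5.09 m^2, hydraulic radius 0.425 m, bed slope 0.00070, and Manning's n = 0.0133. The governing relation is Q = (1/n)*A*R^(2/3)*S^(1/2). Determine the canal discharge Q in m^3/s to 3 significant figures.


Q = (1/0.0133) * 5.09 * 0.425^(2/3) * 0.00070^(1/2) = 5.72 m^3/s
Therefore the canal discharge Q = 5.72 m^3/s.


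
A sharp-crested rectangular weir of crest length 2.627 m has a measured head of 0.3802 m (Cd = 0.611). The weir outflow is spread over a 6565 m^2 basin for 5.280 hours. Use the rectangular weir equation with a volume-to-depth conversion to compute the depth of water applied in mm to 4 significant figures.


Approach: apply the rectangular weir equation with a volume-to-depth conversion, Q = (2/3)*Cd*L*sqrt(2g)*H^1.5; d = Q*t/A * 1000.
Step 1 — weir discharge:
  Q = (2/3)*0.611*2.627*sqrt(2*9.81)*0.3802^1.5 = 1.11116 m^3/s
Step 2 — volume: V = 1.11116 * 5.280*3600 = 21121.0 m^3
Step 3 — depth: d = V/A * 1000 = 21121.0/6565 * 1000 = 3217 mm
Therefore the depth of water applied = 3217 mm.


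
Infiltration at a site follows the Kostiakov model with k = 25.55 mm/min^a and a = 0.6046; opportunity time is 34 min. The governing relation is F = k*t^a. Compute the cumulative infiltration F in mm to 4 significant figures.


F = 25.55 * 34^0.6046 = 215.4 mm
Therefore the cumulative infiltration F = 215.4 mm.


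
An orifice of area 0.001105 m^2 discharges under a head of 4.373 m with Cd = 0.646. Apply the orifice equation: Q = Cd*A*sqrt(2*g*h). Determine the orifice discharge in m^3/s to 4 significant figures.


Q = 0.646 * 0.001105 * sqrt(2*9.81*4.373) = 0.006612 m^3/s
Therefore the orifice discharge = 0.006612 m^3/s.


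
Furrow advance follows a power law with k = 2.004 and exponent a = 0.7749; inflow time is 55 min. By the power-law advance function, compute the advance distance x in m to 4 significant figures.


Approach: apply the power-law advance function, x = k*t^a.
x = 2.004 * 55^0.7749 = 44.72 m
Therefore the advance distance x = 44.72 m.


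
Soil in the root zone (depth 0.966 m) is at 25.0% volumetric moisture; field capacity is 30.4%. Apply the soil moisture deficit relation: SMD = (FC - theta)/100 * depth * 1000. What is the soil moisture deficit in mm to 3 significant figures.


SMD = (30.4 - 25.0)/100 * 0.966 * 1000 = 52.2 mm
Therefore the soil moisture deficit = 52.2 mm.


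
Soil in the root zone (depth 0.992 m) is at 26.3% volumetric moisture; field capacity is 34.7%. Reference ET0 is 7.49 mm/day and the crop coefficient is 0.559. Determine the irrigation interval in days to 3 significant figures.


Approach: apply soil-water budget scheduling, SMD = (FC-theta)/100*depth*1000; ETc = ET0*Kc; interval = SMD/ETc.
Step 1 — soil moisture deficit:
  SMD = (34.7 - 26.3)/100 * 0.992 * 1000 = 83.328 mm
Step 2 — daily crop ET (ETc = ET0*Kc):
  ETc = 7.49 * 0.559 = 4.1869 mm/day
Step 3 — irrigation interval (SMD/ETc):
  interval = 83.328 / 4.1869 = 19.9 days
Therefore the irrigation interval = 19.9 days.


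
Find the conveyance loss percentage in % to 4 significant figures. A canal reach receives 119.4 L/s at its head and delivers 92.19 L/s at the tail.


Approach: apply the conveyance loss ratio, loss% = ((Q_head - Q_tail)/Q_head)*100.
loss = ((119.4 - 92.19)/119.4)*100 = 22.79 %
Therefore the conveyance loss percentage = 22.79 %.


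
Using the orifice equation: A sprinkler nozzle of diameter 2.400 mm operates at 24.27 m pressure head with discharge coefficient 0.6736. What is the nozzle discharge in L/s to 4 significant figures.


Approach: apply the orifice equation, Q = Cd*A*sqrt(2*g*h), A = pi*(d/2)^2.
A = pi*(2.400e-3/2)^2 = 4.52389e-06 m^2
Q = 0.6736 * 4.52389e-06 * sqrt(2*9.81*24.27) * 1000 = 0.06650 L/s
Therefore the nozzle discharge = 0.06650 L/s.


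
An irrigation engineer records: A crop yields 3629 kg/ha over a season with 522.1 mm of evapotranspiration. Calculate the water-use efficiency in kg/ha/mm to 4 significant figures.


Approach: apply the water-use efficiency ratio, WUE = yield/ET.
WUE = 3629 / 522.1 = 6.951 kg/ha/mm
Therefore the water-use efficiency = 6.951 kg/ha/mm.


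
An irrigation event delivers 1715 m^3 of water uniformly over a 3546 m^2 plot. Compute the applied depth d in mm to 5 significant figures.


Approach: apply depth from volume over area, d = (V/A)*1000.
d = (1715 / 3546) * 1000 = 483.64 mm
Therefore the applied depth d = 483.64 mm.


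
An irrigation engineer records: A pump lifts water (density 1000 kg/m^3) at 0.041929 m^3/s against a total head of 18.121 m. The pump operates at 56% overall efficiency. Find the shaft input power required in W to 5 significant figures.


Approach: apply hydraulic power then efficiency conversion, P = rho*g*Q*H; P_in = P/eta.
Step 1 — hydraulic power (P = rho*g*Q*H):
  P = 1000 * 9.81 * 0.041929 * 18.121 = 7453.593 W
Step 2 — input power: P_in = P/eta = 7453.593 / 0.56 = 13310 W
Therefore the shaft input power required = 13310 W.


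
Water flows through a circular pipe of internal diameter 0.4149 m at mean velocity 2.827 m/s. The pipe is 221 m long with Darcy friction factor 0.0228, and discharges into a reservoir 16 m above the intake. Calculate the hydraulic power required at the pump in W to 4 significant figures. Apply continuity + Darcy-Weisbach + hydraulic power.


Approach: apply continuity + Darcy-Weisbach + hydraulic power, Q = A*v; hf = f*(L/D)*(v^2/(2g)); H = static + hf; P = rho*g*Q*H.
Step 1 — flow rate (continuity, Q = A*v):
  A = pi*(0.4149/2)^2 = 0.135200 m^2
  Q = 0.135200 * 2.827 = 0.382210 m^3/s
Step 2 — friction head loss (Darcy-Weisbach):
  hf = 0.0228 * (221/0.4149) * (2.827^2 / (2*9.81))
  hf = 4.94694 m
Step 3 — total head: H = 16 + 4.94694 = 20.9469 m
Step 4 — hydraulic power (P = rho*g*Q*H):
  P = 1000 * 9.81 * 0.382210 * 20.9469 = 78540 W
Therefore the hydraulic power required at the pump = 78540 W.


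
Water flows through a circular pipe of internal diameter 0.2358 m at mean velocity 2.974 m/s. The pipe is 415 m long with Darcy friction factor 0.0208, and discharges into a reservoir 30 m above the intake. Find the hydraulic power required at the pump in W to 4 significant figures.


Approach: apply continuity + Darcy-Weisbach + hydraulic power, Q = A*v; hf = f*(L/D)*(v^2/(2g)); H = static + hf; P = rho*g*Q*H.
Step 1 — flow rate (continuity, Q = A*v):
  A = pi*(0.2358/2)^2 = 0.0436694 m^2
  Q = 0.0436694 * 2.974 = 0.129873 m^3/s
Step 2 — friction head loss (Darcy-Weisbach):
  hf = 0.0208 * (415/0.2358) * (2.974^2 / (2*9.81))
  hf = 16.5025 m
Step 3 — total head: H = 30 + 16.5025 = 46.5025 m
Step 4 — hydraulic power (P = rho*g*Q*H):
  P = 1000 * 9.81 * 0.129873 * 46.5025 = 59250 W
Therefore the hydraulic power required at the pump = 59250 W.


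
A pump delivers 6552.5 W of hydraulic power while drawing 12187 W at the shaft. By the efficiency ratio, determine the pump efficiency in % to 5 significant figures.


Approach: apply the efficiency ratio, eta = (P_out/P_in)*100.
eta = (6552.5 / 12187) * 100 = 53.766 %
Therefore the pump efficiency = 53.766 %.


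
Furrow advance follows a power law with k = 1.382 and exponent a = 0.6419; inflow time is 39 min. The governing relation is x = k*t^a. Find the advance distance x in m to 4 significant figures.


x = 1.382 * 39^0.6419 = 14.51 m
Therefore the advance distance x = 14.51 m.


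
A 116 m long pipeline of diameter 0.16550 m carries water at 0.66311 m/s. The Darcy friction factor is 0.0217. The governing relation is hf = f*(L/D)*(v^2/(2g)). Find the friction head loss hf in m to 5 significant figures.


hf = 0.0217 * (116/0.16550) * (0.66311^2 / (2*9.81))
hf = 0.34087 m
Therefore the friction head loss hf = 0.34087 m.


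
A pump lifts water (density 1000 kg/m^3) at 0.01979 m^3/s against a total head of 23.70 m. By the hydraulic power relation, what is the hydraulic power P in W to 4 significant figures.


Approach: apply the hydraulic power relation, P = rho*g*Q*H.
P = 1000 * 9.81 * 0.01979 * 23.70 = 4601 W
Therefore the hydraulic power P = 4601 W.


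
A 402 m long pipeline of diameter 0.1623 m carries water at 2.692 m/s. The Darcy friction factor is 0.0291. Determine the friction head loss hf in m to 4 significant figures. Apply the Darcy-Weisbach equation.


Approach: apply the Darcy-Weisbach equation, hf = f*(L/D)*(v^2/(2g)).
hf = 0.0291 * (402/0.1623) * (2.692^2 / (2*9.81))
hf = 26.62 m
Therefore the friction head loss hf = 26.62 m.


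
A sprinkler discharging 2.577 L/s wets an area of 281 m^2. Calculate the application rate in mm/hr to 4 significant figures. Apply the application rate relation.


Approach: apply the application rate relation, rate = (Q/A)*3600.
rate = (2.577 / 281) * 3600 = 33.01 mm/hr
Therefore the application rate = 33.01 mm/hr.


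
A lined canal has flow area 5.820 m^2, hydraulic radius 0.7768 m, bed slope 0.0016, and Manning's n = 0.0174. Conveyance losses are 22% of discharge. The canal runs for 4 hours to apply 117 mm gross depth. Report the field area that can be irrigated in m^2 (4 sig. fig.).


Approach: apply Manning's equation with a conveyance and depth budget, Q = (1/n)*A*R^(2/3)*S^(1/2); Q_field = Q*(1-loss); Area = Q_field*t/(d/1000).
Step 1 — canal discharge (Manning's equation):
  Q = (1/0.0174) * 5.820 * 0.7768^(2/3) * 0.0016^(1/2) = 11.3059 m^3/s
Step 2 — delivered flow: Q_field = 11.3059*(1 - 22/100) = 8.81863 m^3/s
Step 3 — volume delivered: V = 8.81863 * 4*3600 = 126988 m^3
Step 4 — area served: A = V / (depth/1000) = 126988 / 0.117 = 1085000 m^2
Therefore the field area that can be irrigated = 1085000 m^2.


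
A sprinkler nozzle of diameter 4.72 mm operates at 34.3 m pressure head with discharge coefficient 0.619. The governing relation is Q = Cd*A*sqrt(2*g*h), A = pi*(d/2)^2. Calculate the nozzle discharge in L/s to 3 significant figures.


A = pi*(4.72e-3/2)^2 = 1.7497e-05 m^2
Q = 0.619 * 1.7497e-05 * sqrt(2*9.81*34.3) * 1000 = 0.281 L/s
Therefore the nozzle discharge = 0.281 L/s.


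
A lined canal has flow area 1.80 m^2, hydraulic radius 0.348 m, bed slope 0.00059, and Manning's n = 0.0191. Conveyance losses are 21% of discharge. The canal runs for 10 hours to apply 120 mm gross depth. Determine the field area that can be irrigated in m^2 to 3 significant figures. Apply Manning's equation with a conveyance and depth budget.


Approach: apply Manning's equation with a conveyance and depth budget, Q = (1/n)*A*R^(2/3)*S^(1/2); Q_field = Q*(1-loss); Area = Q_field*t/(d/1000).
Step 1 — canal discharge (Manning's equation):
  Q = (1/0.0191) * 1.80 * 0.348^(2/3) * 0.00059^(1/2) = 1.1325 m^3/s
Step 2 — delivered flow: Q_field = 1.1325*(1 - 21/100) = 0.89470 m^3/s
Step 3 — volume delivered: V = 0.89470 * 10*3600 = 32209 m^3
Step 4 — area served: A = V / (depth/1000) = 32209 / 0.12 = 268000 m^2
Therefore the field area that can be irrigated = 268000 m^2.


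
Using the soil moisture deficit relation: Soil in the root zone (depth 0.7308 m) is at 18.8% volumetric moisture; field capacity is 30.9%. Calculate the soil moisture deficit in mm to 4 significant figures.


Approach: apply the soil moisture deficit relation, SMD = (FC - theta)/100 * depth * 1000.
SMD = (30.9 - 18.8)/100 * 0.7308 * 1000 = 88.43 mm
Therefore the soil moisture deficit = 88.43 mm.


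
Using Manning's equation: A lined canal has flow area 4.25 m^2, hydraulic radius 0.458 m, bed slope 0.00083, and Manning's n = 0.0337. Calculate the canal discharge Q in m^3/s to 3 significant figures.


Approach: apply Manning's equation, Q = (1/n)*A*R^(2/3)*S^(1/2).
Q = (1/0.0337) * 4.25 * 0.458^(2/3) * 0.00083^(1/2) = 2.16 m^3/s
Therefore the canal discharge Q = 2.16 m^3/s.


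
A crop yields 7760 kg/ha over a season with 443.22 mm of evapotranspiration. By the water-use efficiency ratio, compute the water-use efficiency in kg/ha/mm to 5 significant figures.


Approach: apply the water-use efficiency ratio, WUE = yield/ET.
WUE = 7760 / 443.22 = 17.508 kg/ha/mm
Therefore the water-use efficiency = 17.508 kg/ha/mm.


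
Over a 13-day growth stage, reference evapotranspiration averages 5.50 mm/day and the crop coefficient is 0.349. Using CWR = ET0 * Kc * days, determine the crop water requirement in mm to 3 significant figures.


CWR = 5.50 * 0.349 * 13 = 25.0 mm
Therefore the crop water requirement = 25.0 mm.


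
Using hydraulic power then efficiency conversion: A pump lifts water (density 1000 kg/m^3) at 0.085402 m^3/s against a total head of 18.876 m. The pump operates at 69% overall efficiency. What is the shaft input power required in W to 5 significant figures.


Approach: apply hydraulic power then efficiency conversion, P = rho*g*Q*H; P_in = P/eta.
Step 1 — hydraulic power (P = rho*g*Q*H):
  P = 1000 * 9.81 * 0.085402 * 18.876 = 15814.19 W
Step 2 — input power: P_in = P/eta = 15814.19 / 0.69 = 22919 W
Therefore the shaft input power required = 22919 W.


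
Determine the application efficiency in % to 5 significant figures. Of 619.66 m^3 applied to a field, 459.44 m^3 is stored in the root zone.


Approach: apply the application efficiency ratio, Ea = (stored/applied)*100.
Ea = (459.44/619.66)*100 = 74.144 %
Therefore the application efficiency = 74.144 %.


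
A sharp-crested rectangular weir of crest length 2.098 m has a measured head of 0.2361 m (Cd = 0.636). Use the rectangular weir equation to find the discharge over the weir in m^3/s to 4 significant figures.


Approach: apply the rectangular weir equation, Q = (2/3)*Cd*L*sqrt(2g)*H^1.5.
Q = (2/3)*0.636*2.098*sqrt(2*9.81)*0.2361^1.5 = 0.4520 m^3/s
Therefore the discharge over the weir = 0.4520 m^3/s.


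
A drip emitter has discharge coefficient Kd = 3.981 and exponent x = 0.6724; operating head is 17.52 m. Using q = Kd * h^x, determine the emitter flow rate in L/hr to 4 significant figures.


q = 3.981 * 17.52^0.6724 = 27.30 L/hr
Therefore the emitter flow rate = 27.30 L/hr.


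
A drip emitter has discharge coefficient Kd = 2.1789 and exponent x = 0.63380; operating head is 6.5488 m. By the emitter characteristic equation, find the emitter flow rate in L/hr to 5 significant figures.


Approach: apply the emitter characteristic equation, q = Kd * h^x.
q = 2.1789 * 6.5488^0.63380 = 7.1700 L/hr
Therefore the emitter flow rate = 7.1700 L/hr.


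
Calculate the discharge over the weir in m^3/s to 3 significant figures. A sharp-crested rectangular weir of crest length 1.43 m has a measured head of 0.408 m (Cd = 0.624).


Approach: apply the rectangular weir equation, Q = (2/3)*Cd*L*sqrt(2g)*H^1.5.
Q = (2/3)*0.624*1.43*sqrt(2*9.81)*0.408^1.5 = 0.687 m^3/s
Therefore the discharge over the weir = 0.687 m^3/s.


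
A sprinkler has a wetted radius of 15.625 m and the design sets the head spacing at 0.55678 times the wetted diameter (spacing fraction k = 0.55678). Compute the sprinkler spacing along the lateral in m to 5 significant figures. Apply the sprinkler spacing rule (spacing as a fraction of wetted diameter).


Approach: apply the sprinkler spacing rule (spacing as a fraction of wetted diameter), S = k*(2*R).
S = 0.55678 * (2 * 15.625) = 17.399 m
Therefore the sprinkler spacing along the lateral = 17.399 m.


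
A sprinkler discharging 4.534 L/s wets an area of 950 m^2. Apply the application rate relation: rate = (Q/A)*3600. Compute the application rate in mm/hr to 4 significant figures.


rate = (4.534 / 950) * 3600 = 17.18 mm/hr
Therefore the application rate = 17.18 mm/hr.


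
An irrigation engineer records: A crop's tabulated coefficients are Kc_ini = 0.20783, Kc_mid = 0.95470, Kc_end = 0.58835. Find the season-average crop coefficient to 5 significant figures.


Approach: apply a simple seasonal average, Kc_avg = (Kc_ini + Kc_mid + Kc_end)/3.
Kc_avg = (0.20783 + 0.95470 + 0.58835)/3 = 0.58363
Therefore the season-average crop coefficient = 0.58363.


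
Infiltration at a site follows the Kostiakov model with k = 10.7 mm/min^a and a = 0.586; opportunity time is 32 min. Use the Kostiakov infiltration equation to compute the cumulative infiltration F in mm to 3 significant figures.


Approach: apply the Kostiakov infiltration equation, F = k*t^a.
F = 10.7 * 32^0.586 = 81.5 mm
Therefore the cumulative infiltration F = 81.5 mm.


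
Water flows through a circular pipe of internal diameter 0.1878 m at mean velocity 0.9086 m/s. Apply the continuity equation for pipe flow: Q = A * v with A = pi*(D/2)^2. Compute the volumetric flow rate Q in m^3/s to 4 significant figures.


A = pi*(0.1878/2)^2 = 0.0277001 m^2
Q = 0.0277001 * 0.9086 = 0.02517 m^3/s
Therefore the volumetric flow rate Q = 0.02517 m^3/s.


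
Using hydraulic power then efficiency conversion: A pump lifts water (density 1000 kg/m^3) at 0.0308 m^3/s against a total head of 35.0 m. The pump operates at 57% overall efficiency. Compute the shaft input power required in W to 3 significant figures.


Approach: apply hydraulic power then efficiency conversion, P = rho*g*Q*H; P_in = P/eta.
Step 1 — hydraulic power (P = rho*g*Q*H):
  P = 1000 * 9.81 * 0.0308 * 35.0 = 10575 W
Step 2 — input power: P_in = P/eta = 10575 / 0.57 = 18600 W
Therefore the shaft input power required = 18600 W.


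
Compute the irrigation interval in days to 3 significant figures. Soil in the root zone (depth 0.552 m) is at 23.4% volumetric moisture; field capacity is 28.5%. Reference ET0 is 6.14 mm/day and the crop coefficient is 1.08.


Approach: apply soil-water budget scheduling, SMD = (FC-theta)/100*depth*1000; ETc = ET0*Kc; interval = SMD/ETc.
Step 1 — soil moisture deficit:
  SMD = (28.5 - 23.4)/100 * 0.552 * 1000 = 28.152 mm
Step 2 — daily crop ET (ETc = ET0*Kc):
  ETc = 6.14 * 1.08 = 6.6312 mm/day
Step 3 — irrigation interval (SMD/ETc):
  interval = 28.152 / 6.6312 = 4.25 days
Therefore the irrigation interval = 4.25 days.


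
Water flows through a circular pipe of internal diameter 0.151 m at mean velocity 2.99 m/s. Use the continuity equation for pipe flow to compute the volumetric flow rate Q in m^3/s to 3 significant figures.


Approach: apply the continuity equation for pipe flow, Q = A * v with A = pi*(D/2)^2.
A = pi*(0.151/2)^2 = 0.017908 m^2
Q = 0.017908 * 2.99 = 0.0535 m^3/s
Therefore the volumetric flow rate Q = 0.0535 m^3/s.


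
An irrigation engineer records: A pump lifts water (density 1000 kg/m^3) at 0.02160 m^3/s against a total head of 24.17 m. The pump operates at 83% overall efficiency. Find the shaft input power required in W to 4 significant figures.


Approach: apply hydraulic power then efficiency conversion, P = rho*g*Q*H; P_in = P/eta.
Step 1 — hydraulic power (P = rho*g*Q*H):
  P = 1000 * 9.81 * 0.02160 * 24.17 = 5121.53 W
Step 2 — input power: P_in = P/eta = 5121.53 / 0.83 = 6171 W
Therefore the shaft input power required = 6171 W.


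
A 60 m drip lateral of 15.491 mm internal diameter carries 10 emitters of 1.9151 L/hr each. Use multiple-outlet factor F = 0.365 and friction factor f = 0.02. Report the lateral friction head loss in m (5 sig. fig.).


Approach: apply Darcy-Weisbach with the multiple-outlet F-factor, Q = n*q/(3600*1000) m^3/s; v = Q/A; hf = F*f*(L/D)*(v^2/(2g)).
Q = 10*1.9151/(3600*1000) = 5.319722e-06 m^3/s
A = pi*(15.491e-3/2)^2 = 1.884728e-04 m^2, so v = Q/A = 0.02822540 m/s
hf = 0.365*0.02*(60/0.015491)*(0.02822540^2/(2*9.81)) = 0.0011481 m
Therefore the lateral friction head loss = 0.0011481 m.


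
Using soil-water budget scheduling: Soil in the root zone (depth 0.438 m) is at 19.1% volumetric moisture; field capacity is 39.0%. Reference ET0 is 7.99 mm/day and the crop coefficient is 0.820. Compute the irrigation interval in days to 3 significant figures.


Approach: apply soil-water budget scheduling, SMD = (FC-theta)/100*depth*1000; ETc = ET0*Kc; interval = SMD/ETc.
Step 1 — soil moisture deficit:
  SMD = (39.0 - 19.1)/100 * 0.438 * 1000 = 87.162 mm
Step 2 — daily crop ET (ETc = ET0*Kc):
  ETc = 7.99 * 0.820 = 6.5518 mm/day
Step 3 — irrigation interval (SMD/ETc):
  interval = 87.162 / 6.5518 = 13.3 days
Therefore the irrigation interval = 13.3 days.


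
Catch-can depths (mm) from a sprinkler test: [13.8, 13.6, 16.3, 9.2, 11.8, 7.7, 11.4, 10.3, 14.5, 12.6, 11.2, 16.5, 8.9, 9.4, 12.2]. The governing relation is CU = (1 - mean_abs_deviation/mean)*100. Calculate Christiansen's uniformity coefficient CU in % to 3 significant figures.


mean = 11.960 mm
mean |d_i - mean| = 2.1040 mm
CU = (1 - 2.1040/11.960)*100 = 82.4 %
Therefore Christiansen's uniformity coefficient CU = 82.4 %.


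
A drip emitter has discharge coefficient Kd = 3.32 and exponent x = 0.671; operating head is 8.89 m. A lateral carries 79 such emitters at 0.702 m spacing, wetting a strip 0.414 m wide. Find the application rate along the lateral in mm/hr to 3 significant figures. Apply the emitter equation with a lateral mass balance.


Approach: apply the emitter equation with a lateral mass balance, q = Kd*h^x; Q = n*q; rate = Q/(n*spacing*width).
Step 1 — single emitter flow (q = Kd*h^x):
  q = 3.32 * 8.89^0.671 = 14.383 L/hr
Step 2 — total lateral flow: Q = 79 * 14.383 = 1136.3 L/hr
Step 3 — wetted area: A = 79 * 0.702 * 0.414 = 22.960 m^2
Step 4 — application rate: Q/A = 1136.3/22.960 = 49.5 mm/hr
Therefore the application rate along the lateral = 49.5 mm/hr.


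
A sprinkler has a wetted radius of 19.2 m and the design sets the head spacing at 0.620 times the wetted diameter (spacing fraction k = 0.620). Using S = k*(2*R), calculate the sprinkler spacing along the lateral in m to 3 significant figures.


S = 0.620 * (2 * 19.2) = 23.8 m
Therefore the sprinkler spacing along the lateral = 23.8 m.


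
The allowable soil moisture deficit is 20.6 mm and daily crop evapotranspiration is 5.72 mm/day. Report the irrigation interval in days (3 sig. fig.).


Approach: apply the irrigation interval relation, interval = SMD / ETc.
interval = 20.6 / 5.72 = 3.60 days
Therefore the irrigation interval = 3.60 days.


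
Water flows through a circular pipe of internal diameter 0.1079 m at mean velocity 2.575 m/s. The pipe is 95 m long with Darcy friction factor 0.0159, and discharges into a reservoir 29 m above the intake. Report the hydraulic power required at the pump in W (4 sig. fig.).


Approach: apply continuity + Darcy-Weisbach + hydraulic power, Q = A*v; hf = f*(L/D)*(v^2/(2g)); H = static + hf; P = rho*g*Q*H.
Step 1 — flow rate (continuity, Q = A*v):
  A = pi*(0.1079/2)^2 = 0.00914393 m^2
  Q = 0.00914393 * 2.575 = 0.0235456 m^3/s
Step 2 — friction head loss (Darcy-Weisbach):
  hf = 0.0159 * (95/0.1079) * (2.575^2 / (2*9.81))
  hf = 4.73102 m
Step 3 — total head: H = 29 + 4.73102 = 33.7310 m
Step 4 — hydraulic power (P = rho*g*Q*H):
  P = 1000 * 9.81 * 0.0235456 * 33.7310 = 7791 W
Therefore the hydraulic power required at the pump = 7791 W.


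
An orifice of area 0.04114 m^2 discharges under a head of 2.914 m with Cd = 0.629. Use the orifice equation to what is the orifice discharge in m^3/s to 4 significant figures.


Approach: apply the orifice equation, Q = Cd*A*sqrt(2*g*h).
Q = 0.629 * 0.04114 * sqrt(2*9.81*2.914) = 0.1957 m^3/s
Therefore the orifice discharge = 0.1957 m^3/s.


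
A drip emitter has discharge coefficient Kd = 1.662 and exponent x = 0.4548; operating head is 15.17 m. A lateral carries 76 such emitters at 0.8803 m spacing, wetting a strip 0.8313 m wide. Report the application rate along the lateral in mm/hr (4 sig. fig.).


Approach: apply the emitter equation with a lateral mass balance, q = Kd*h^x; Q = n*q; rate = Q/(n*spacing*width).
Step 1 — single emitter flow (q = Kd*h^x):
  q = 1.662 * 15.17^0.4548 = 5.72458 L/hr
Step 2 — total lateral flow: Q = 76 * 5.72458 = 435.068 L/hr
Step 3 — wetted area: A = 76 * 0.8803 * 0.8313 = 55.6163 m^2
Step 4 — application rate: Q/A = 435.068/55.6163 = 7.823 mm/hr
Therefore the application rate along the lateral = 7.823 mm/hr.


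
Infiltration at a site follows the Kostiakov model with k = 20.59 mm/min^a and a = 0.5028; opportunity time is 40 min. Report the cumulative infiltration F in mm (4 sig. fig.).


Approach: apply the Kostiakov infiltration equation, F = k*t^a.
F = 20.59 * 40^0.5028 = 131.6 mm
Therefore the cumulative infiltration F = 131.6 mm.


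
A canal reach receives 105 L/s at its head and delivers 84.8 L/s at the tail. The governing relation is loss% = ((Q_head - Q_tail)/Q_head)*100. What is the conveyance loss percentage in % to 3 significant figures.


loss = ((105 - 84.8)/105)*100 = 19.2 %
Therefore the conveyance loss percentage = 19.2 %.


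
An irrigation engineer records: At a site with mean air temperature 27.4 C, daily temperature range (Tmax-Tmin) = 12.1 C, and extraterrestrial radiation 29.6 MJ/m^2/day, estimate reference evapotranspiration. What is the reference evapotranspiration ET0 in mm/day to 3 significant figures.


Approach: apply the Hargreaves-Samani method, ET0 = 0.0023*(Tmean+17.8)*sqrt(Tmax-Tmin)*0.408*Ra.
ET0 = 0.0023*(27.4+17.8)*sqrt(12.1)*0.408*29.6 = 4.37 mm/day
Therefore the reference evapotranspiration ET0 = 4.37 mm/day.


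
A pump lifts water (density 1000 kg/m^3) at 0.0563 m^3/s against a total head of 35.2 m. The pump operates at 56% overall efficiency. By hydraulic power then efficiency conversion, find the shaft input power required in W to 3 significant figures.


Approach: apply hydraulic power then efficiency conversion, P = rho*g*Q*H; P_in = P/eta.
Step 1 — hydraulic power (P = rho*g*Q*H):
  P = 1000 * 9.81 * 0.0563 * 35.2 = 19441 W
Step 2 — input power: P_in = P/eta = 19441 / 0.56 = 34700 W
Therefore the shaft input power required = 34700 W.


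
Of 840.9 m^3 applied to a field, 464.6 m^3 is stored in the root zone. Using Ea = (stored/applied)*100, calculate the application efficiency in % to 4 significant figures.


Ea = (464.6/840.9)*100 = 55.25 %
Therefore the application efficiency = 55.25 %.


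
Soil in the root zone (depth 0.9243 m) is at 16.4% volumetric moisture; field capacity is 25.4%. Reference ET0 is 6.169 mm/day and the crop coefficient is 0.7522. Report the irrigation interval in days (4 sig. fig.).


Approach: apply soil-water budget scheduling, SMD = (FC-theta)/100*depth*1000; ETc = ET0*Kc; interval = SMD/ETc.
Step 1 — soil moisture deficit:
  SMD = (25.4 - 16.4)/100 * 0.9243 * 1000 = 83.1870 mm
Step 2 — daily crop ET (ETc = ET0*Kc):
  ETc = 6.169 * 0.7522 = 4.64032 mm/day
Step 3 — irrigation interval (SMD/ETc):
  interval = 83.1870 / 4.64032 = 17.93 days
Therefore the irrigation interval = 17.93 days.


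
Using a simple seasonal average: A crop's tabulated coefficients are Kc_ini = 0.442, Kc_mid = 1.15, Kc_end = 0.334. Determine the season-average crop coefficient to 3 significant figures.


Approach: apply a simple seasonal average, Kc_avg = (Kc_ini + Kc_mid + Kc_end)/3.
Kc_avg = (0.442 + 1.15 + 0.334)/3 = 0.642
Therefore the season-average crop coefficient = 0.642.


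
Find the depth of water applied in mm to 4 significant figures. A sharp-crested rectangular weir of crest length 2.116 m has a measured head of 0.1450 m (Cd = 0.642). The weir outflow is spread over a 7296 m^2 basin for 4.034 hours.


Approach: apply the rectangular weir equation with a volume-to-depth conversion, Q = (2/3)*Cd*L*sqrt(2g)*H^1.5; d = Q*t/A * 1000.
Step 1 — weir discharge:
  Q = (2/3)*0.642*2.116*sqrt(2*9.81)*0.1450^1.5 = 0.221493 m^3/s
Step 2 — volume: V = 0.221493 * 4.034*3600 = 3216.62 m^3
Step 3 — depth: d = V/A * 1000 = 3216.62/7296 * 1000 = 440.9 mm
Therefore the depth of water applied = 440.9 mm.


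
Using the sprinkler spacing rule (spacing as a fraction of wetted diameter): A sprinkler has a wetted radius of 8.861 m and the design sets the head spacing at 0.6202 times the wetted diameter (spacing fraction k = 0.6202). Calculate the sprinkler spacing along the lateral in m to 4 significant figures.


Approach: apply the sprinkler spacing rule (spacing as a fraction of wetted diameter), S = k*(2*R).
S = 0.6202 * (2 * 8.861) = 10.99 m
Therefore the sprinkler spacing along the lateral = 10.99 m.


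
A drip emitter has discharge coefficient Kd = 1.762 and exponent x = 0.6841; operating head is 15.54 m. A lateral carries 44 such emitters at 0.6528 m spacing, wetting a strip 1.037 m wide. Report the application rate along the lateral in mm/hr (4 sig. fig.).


Approach: apply the emitter equation with a lateral mass balance, q = Kd*h^x; Q = n*q; rate = Q/(n*spacing*width).
Step 1 — single emitter flow (q = Kd*h^x):
  q = 1.762 * 15.54^0.6841 = 11.5101 L/hr
Step 2 — total lateral flow: Q = 44 * 11.5101 = 506.443 L/hr
Step 3 — wetted area: A = 44 * 0.6528 * 1.037 = 29.7860 m^2
Step 4 — application rate: Q/A = 506.443/29.7860 = 17.00 mm/hr
Therefore the application rate along the lateral = 17.00 mm/hr.
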